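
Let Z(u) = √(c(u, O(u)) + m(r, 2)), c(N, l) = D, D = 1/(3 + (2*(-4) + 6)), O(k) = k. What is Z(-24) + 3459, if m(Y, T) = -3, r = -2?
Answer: 3459 + I*√2 ≈ 3459.0 + 1.4142*I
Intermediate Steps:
D = 1 (D = 1/(3 + (-8 + 6)) = 1/(3 - 2) = 1/1 = 1)
c(N, l) = 1
Z(u) = I*√2 (Z(u) = √(1 - 3) = √(-2) = I*√2)
Z(-24) + 3459 = I*√2 + 3459 = 3459 + I*√2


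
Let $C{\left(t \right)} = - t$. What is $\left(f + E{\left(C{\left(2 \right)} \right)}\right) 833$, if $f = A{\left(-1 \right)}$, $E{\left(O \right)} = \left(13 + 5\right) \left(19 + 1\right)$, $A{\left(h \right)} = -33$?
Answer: $272391$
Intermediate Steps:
$E{\left(O \right)} = 360$ ($E{\left(O \right)} = 18 \cdot 20 = 360$)
$f = -33$
$\left(f + E{\left(C{\left(2 \right)} \right)}\right) 833 = \left(-33 + 360\right) 833 = 327 \cdot 833 = 272391$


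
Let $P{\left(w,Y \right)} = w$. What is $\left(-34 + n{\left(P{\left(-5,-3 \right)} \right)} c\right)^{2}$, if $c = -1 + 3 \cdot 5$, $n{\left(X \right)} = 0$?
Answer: $1156$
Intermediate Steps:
$c = 14$ ($c = -1 + 15 = 14$)
$\left(-34 + n{\left(P{\left(-5,-3 \right)} \right)} c\right)^{2} = \left(-34 + 0 \cdot 14\right)^{2} = \left(-34 + 0\right)^{2} = \left(-34\right)^{2} = 1156$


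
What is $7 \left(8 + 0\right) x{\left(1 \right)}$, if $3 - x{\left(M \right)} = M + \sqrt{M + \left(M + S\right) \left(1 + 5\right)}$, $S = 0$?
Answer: $112 - 56 \sqrt{7} \approx -36.162$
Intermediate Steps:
$x{\left(M \right)} = 3 - M - \sqrt{7} \sqrt{M}$ ($x{\left(M \right)} = 3 - \left(M + \sqrt{M + \left(M + 0\right) \left(1 + 5\right)}\right) = 3 - \left(M + \sqrt{M + M 6}\right) = 3 - \left(M + \sqrt{M + 6 M}\right) = 3 - \left(M + \sqrt{7 M}\right) = 3 - \left(M + \sqrt{7} \sqrt{M}\right) = 3 - M - \sqrt{7} \sqrt{M}$)
$7 \left(8 + 0\right) x{\left(1 \right)} = 7 \left(8 + 0\right) \left(3 - 1 - \sqrt{7} \sqrt{1}\right) = 7 \cdot 8 \left(3 - 1 - \sqrt{7} \cdot 1\right) = 56 \left(3 - 1 - \sqrt{7}\right) = 56 \left(2 - \sqrt{7}\right) = 112 - 56 \sqrt{7}$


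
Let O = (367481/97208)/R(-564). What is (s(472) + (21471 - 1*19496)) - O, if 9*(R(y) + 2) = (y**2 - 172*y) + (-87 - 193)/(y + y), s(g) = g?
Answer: 13921736861762747/5689308266488 ≈ 2447.0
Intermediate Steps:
R(y) = -2 - 172*y/9 - 140/(9*y) + y**2/9 (R(y) = -2 + ((y**2 - 172*y) + (-87 - 193)/(y + y))/9 = -2 + ((y**2 - 172*y) - 280*1/(2*y))/9 = -2 + ((y**2 - 172*y) - 140/y)/9 = -2 + (y**2 - 172*y - 140/y)/9 = -2 + (-172*y/9 - 140/(9*y) + y**2/9) = -2 - 172*y/9 - 140/(9*y) + y**2/9)
O = 466333389/5689308266488 (O = (367481/97208)/(((1/9)*(-140 - 1*(-564)*(18 - 1*(-564)**2 + 172*(-564)))/(-564))) = (367481*(1/97208))/(((1/9)*(-1/564)*(-140 - 1*(-564)*(18 - 1*318096 - 97008)))) = 367481/(97208*(((1/9)*(-1/564)*(-140 - 1*(-564)*(18 - 318096 - 97008))))) = 367481/(97208*(((1/9)*(-1/564)*(-140 - 1*(-564)*(-415086))))) = 367481/(97208*(((1/9)*(-1/564)*(-140 - 234108504)))) = 367481/(97208*(((1/9)*(-1/564)*(-234108644)))) = 367481/(97208*(58527161/1269)) = (367481/97208)*(1269/58527161) = 466333389/5689308266488 ≈ 8.1967e-5)
(s(472) + (21471 - 1*19496)) - O = (472 + (21471 - 1*19496)) - 1*466333389/5689308266488 = (472 + (21471 - 19496)) - 466333389/5689308266488 = (472 + 1975) - 466333389/5689308266488 = 2447 - 466333389/5689308266488 = 13921736861762747/5689308266488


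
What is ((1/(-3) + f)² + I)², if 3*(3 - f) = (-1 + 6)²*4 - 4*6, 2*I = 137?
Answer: 109851361/324 ≈ 3.3905e+5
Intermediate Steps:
I = 137/2 (I = (½)*137 = 137/2 ≈ 68.500)
f = -67/3 (f = 3 - ((-1 + 6)²*4 - 4*6)/3 = 3 - (5²*4 - 24)/3 = 3 - (25*4 - 24)/3 = 3 - (100 - 24)/3 = 3 - ⅓*76 = 3 - 76/3 = -67/3 ≈ -22.333)
((1/(-3) + f)² + I)² = ((1/(-3) - 67/3)² + 137/2)² = ((-⅓ - 67/3)² + 137/2)² = ((-68/3)² + 137/2)² = (4624/9 + 137/2)² = (10481/18)² = 109851361/324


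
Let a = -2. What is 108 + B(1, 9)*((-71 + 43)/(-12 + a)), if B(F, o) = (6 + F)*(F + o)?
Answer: 248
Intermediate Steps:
108 + B(1, 9)*((-71 + 43)/(-12 + a)) = 108 + (1**2 + 6*1 + 6*9 + 1*9)*((-71 + 43)/(-12 - 2)) = 108 + (1 + 6 + 54 + 9)*(-28/(-14)) = 108 + 70*(-28*(-1/14)) = 108 + 70*2 = 108 + 140 = 248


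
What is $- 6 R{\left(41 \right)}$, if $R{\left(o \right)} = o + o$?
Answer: $-492$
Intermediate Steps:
$R{\left(o \right)} = 2 o$
$- 6 R{\left(41 \right)} = - 6 \cdot 2 \cdot 41 = \left(-6\right) 82 = -492$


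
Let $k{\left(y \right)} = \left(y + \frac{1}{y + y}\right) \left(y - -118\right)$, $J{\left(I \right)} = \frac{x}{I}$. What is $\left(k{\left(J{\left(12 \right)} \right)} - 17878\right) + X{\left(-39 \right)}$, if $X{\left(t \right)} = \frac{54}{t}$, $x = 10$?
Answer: $- \frac{41439193}{2340} \approx -17709.0$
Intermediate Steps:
$J{\left(I \right)} = \frac{10}{I}$
$k{\left(y \right)} = \left(118 + y\right) \left(y + \frac{1}{2 y}\right)$ ($k{\left(y \right)} = \left(y + \frac{1}{2 y}\right) \left(y + 118\right) = \left(y + \frac{1}{2 y}\right) \left(118 + y\right) = \left(118 + y\right) \left(y + \frac{1}{2 y}\right)$)
$\left(k{\left(J{\left(12 \right)} \right)} - 17878\right) + X{\left(-39 \right)} = \left(\left(\frac{1}{2} + \left(\frac{10}{12}\right)^{2} + \frac{59}{10 \cdot \frac{1}{12}} + 118 \cdot \frac{10}{12}\right) - 17878\right) + \frac{54}{-39} = \left(\left(\frac{1}{2} + \left(10 \cdot \frac{1}{12}\right)^{2} + \frac{59}{10 \cdot \frac{1}{12}} + 118 \cdot 10 \cdot \frac{1}{12}\right) - 17878\right) + 54 \left(- \frac{1}{39}\right) = \left(\left(\frac{1}{2} + \left(\frac{5}{6}\right)^{2} + \frac{59}{\frac{5}{6}} + 118 \cdot \frac{5}{6}\right) - 17878\right) - \frac{18}{13} = \left(\left(\frac{1}{2} + \frac{25}{36} + 59 \cdot \frac{6}{5} + \frac{295}{3}\right) - 17878\right) - \frac{18}{13} = \left(\left(\frac{1}{2} + \frac{25}{36} + \frac{354}{5} + \frac{295}{3}\right) - 17878\right) - \frac{18}{13} = \left(\frac{30659}{180} - 17878\right) - \frac{18}{13} = - \frac{3187381}{180} - \frac{18}{13} = - \frac{41439193}{2340}$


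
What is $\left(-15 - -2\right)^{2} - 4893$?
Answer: $-4724$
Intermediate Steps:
$\left(-15 - -2\right)^{2} - 4893 = \left(-15 + 2\right)^{2} - 4893 = \left(-13\right)^{2} - 4893 = 169 - 4893 = -4724$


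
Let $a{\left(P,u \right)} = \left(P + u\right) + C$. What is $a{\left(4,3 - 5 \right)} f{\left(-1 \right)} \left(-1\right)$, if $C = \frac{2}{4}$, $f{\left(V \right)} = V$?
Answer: $\frac{5}{2} \approx 2.5$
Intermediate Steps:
$C = \frac{1}{2}$ ($C = 2 \cdot \frac{1}{4} = \frac{1}{2} \approx 0.5$)
$a{\left(P,u \right)} = \frac{1}{2} + P + u$ ($a{\left(P,u \right)} = \left(P + u\right) + \frac{1}{2} = \frac{1}{2} + P + u$)
$a{\left(4,3 - 5 \right)} f{\left(-1 \right)} \left(-1\right) = \left(\frac{1}{2} + 4 + \left(3 - 5\right)\right) \left(-1\right) \left(-1\right) = \left(\frac{1}{2} + 4 - 2\right) \left(-1\right) \left(-1\right) = \frac{5}{2} \left(-1\right) \left(-1\right) = \left(- \frac{5}{2}\right) \left(-1\right) = \frac{5}{2}$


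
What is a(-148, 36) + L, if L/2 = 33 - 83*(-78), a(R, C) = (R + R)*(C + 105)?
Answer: -28722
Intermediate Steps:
a(R, C) = 2*R*(105 + C) (a(R, C) = (2*R)*(105 + C) = 2*R*(105 + C))
L = 13014 (L = 2*(33 - 83*(-78)) = 2*(33 + 6474) = 2*6507 = 13014)
a(-148, 36) + L = 2*(-148)*(105 + 36) + 13014 = 2*(-148)*141 + 13014 = -41736 + 13014 = -28722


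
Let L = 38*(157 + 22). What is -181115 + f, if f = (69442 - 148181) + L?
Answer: -253052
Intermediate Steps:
L = 6802 (L = 38*179 = 6802)
f = -71937 (f = (69442 - 148181) + 6802 = -78739 + 6802 = -71937)
-181115 + f = -181115 - 71937 = -253052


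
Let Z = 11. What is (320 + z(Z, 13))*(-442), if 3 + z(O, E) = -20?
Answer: -131274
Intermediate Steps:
z(O, E) = -23 (z(O, E) = -3 - 20 = -23)
(320 + z(Z, 13))*(-442) = (320 - 23)*(-442) = 297*(-442) = -131274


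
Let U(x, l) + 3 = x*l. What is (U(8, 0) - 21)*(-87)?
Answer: 2088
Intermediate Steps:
U(x, l) = -3 + l*x (U(x, l) = -3 + x*l = -3 + l*x)
(U(8, 0) - 21)*(-87) = ((-3 + 0*8) - 21)*(-87) = ((-3 + 0) - 21)*(-87) = (-3 - 21)*(-87) = -24*(-87) = 2088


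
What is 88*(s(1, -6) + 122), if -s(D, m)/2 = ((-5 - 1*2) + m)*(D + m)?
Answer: -704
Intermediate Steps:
s(D, m) = -2*(-7 + m)*(D + m) (s(D, m) = -2*((-5 - 1*2) + m)*(D + m) = -2*((-5 - 2) + m)*(D + m) = -2*(-7 + m)*(D + m))
88*(s(1, -6) + 122) = 88*((-2*(-6)**2 + 14*1 + 14*(-6) - 2*1*(-6)) + 122) = 88*((-2*36 + 14 - 84 + 12) + 122) = 88*((-72 + 14 - 84 + 12) + 122) = 88*(-130 + 122) = 88*(-8) = -704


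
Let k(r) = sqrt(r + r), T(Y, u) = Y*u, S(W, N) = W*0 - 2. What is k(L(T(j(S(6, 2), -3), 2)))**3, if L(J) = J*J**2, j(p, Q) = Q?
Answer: -5184*I*sqrt(3) ≈ -8979.0*I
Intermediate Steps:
S(W, N) = -2 (S(W, N) = 0 - 2 = -2)
L(J) = J**3
k(r) = sqrt(2)*sqrt(r) (k(r) = sqrt(2*r) = sqrt(2)*sqrt(r))
k(L(T(j(S(6, 2), -3), 2)))**3 = (sqrt(2)*sqrt((-3*2)**3))**3 = (sqrt(2)*sqrt((-6)**3))**3 = (sqrt(2)*sqrt(-216))**3 = (sqrt(2)*(6*I*sqrt(6)))**3 = (12*I*sqrt(3))**3 = -5184*I*sqrt(3)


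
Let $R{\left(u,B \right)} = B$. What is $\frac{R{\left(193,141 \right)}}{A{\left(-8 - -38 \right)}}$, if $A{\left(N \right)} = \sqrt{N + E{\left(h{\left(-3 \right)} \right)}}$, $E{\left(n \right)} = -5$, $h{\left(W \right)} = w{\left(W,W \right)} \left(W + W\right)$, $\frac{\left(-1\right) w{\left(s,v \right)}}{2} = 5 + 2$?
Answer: $\frac{141}{5} \approx 28.2$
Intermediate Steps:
$w{\left(s,v \right)} = -14$ ($w{\left(s,v \right)} = - 2 \left(5 + 2\right) = \left(-2\right) 7 = -14$)
$h{\left(W \right)} = - 28 W$ ($h{\left(W \right)} = - 14 \left(W + W\right) = - 14 \cdot 2 W = - 28 W$)
$A{\left(N \right)} = \sqrt{-5 + N}$ ($A{\left(N \right)} = \sqrt{N - 5} = \sqrt{-5 + N}$)
$\frac{R{\left(193,141 \right)}}{A{\left(-8 - -38 \right)}} = \frac{141}{\sqrt{-5 - -30}} = \frac{141}{\sqrt{-5 + \left(-8 + 38\right)}} = \frac{141}{\sqrt{-5 + 30}} = \frac{141}{\sqrt{25}} = \frac{141}{5}$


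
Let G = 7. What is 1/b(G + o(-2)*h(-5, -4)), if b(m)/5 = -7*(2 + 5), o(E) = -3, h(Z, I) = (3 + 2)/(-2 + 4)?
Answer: -1/245 ≈ -0.0040816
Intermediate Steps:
h(Z, I) = 5/2
b(m) = -245 (b(m) = 5*(-7*(2 + 5)) = 5*(-7*7) = 5*(-49) = -245)
1/b(G + o(-2)*h(-5, -4)) = 1/(-245) = -1/245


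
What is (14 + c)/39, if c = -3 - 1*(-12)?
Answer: 23/39 ≈ 0.58974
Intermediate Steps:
c = 9 (c = -3 + 12 = 9)
(14 + c)/39 = (14 + 9)/39 = 23*(1/39) = 23/39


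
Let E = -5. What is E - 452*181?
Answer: -81817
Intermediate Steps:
E - 452*181 = -5 - 452*181 = -5 - 81812 = -81817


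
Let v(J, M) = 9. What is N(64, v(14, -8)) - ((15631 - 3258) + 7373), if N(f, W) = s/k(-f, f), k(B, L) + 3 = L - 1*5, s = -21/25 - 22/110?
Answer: -13822213/700 ≈ -19746.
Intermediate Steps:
s = -26/25 (s = -21*1/25 - 22*1/110 = -21/25 - ⅕ = -26/25 ≈ -1.0400)
k(B, L) = -8 + L (k(B, L) = -3 + (L - 1*5) = -3 + (L - 5) = -3 + (-5 + L) = -8 + L)
N(f, W) = -26/(25*(-8 + f))
N(64, v(14, -8)) - ((15631 - 3258) + 7373) = -26/(-200 + 25*64) - ((15631 - 3258) + 7373) = -26/(-200 + 1600) - (12373 + 7373) = -26/1400 - 1*19746 = -26*1/1400 - 19746 = -13/700 - 19746 = -13822213/700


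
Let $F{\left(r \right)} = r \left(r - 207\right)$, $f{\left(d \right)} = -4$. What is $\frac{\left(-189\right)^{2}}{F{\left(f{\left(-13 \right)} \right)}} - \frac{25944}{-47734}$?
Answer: $\frac{863501475}{20143748} \approx 42.867$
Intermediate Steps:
$F{\left(r \right)} = r \left(-207 + r\right)$
$\frac{\left(-189\right)^{2}}{F{\left(f{\left(-13 \right)} \right)}} - \frac{25944}{-47734} = \frac{\left(-189\right)^{2}}{\left(-4\right) \left(-207 - 4\right)} - \frac{25944}{-47734} = \frac{35721}{\left(-4\right) \left(-211\right)} - - \frac{12972}{23867} = \frac{35721}{844} + \frac{12972}{23867} = \frac{863501475}{20143748}$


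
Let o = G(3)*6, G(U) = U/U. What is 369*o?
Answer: 2214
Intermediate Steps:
G(U) = 1
o = 6 (o = 1*6 = 6)
369*o = 369*6 = 2214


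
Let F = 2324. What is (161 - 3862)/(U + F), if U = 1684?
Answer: -3701/4008 ≈ -0.92340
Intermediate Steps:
(161 - 3862)/(U + F) = (161 - 3862)/(1684 + 2324) = -3701/4008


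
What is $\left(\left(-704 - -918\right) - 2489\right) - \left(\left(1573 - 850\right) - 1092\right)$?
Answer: $-1906$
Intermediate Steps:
$\left(\left(-704 - -918\right) - 2489\right) - \left(\left(1573 - 850\right) - 1092\right) = \left(\left(-704 + 918\right) - 2489\right) - \left(723 - 1092\right) = \left(214 - 2489\right) - -369 = -2275 + 369 = -1906$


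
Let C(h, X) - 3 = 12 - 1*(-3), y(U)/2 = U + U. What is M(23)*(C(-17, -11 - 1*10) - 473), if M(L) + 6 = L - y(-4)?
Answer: -15015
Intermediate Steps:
y(U) = 4*U (y(U) = 2*(U + U) = 2*(2*U) = 4*U)
M(L) = 10 + L (M(L) = -6 + (L - 4*(-4)) = -6 + (L - 1*(-16)) = -6 + (L + 16) = -6 + (16 + L) = 10 + L)
C(h, X) = 18 (C(h, X) = 3 + (12 - 1*(-3)) = 3 + (12 + 3) = 3 + 15 = 18)
M(23)*(C(-17, -11 - 1*10) - 473) = (10 + 23)*(18 - 473) = 33*(-455) = -15015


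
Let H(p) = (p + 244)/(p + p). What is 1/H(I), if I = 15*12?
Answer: 45/53 ≈ 0.84906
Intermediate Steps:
I = 180
H(p) = (244 + p)/(2*p) (H(p) = (244 + p)/((2*p)) = (244 + p)*(1/(2*p)) = (244 + p)/(2*p))
1/H(I) = 1/((½)*(244 + 180)/180) = 1/((½)*(1/180)*424) = 1/(53/45) = 45/53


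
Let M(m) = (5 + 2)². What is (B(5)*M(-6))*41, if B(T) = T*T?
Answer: 50225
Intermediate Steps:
B(T) = T²
M(m) = 49 (M(m) = 7² = 49)
(B(5)*M(-6))*41 = (5²*49)*41 = (25*49)*41 = 1225*41 = 50225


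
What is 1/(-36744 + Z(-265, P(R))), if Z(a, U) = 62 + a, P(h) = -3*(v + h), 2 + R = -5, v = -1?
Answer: -1/36947 ≈ -2.7066e-5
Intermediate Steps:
R = -7 (R = -2 - 5 = -7)
P(h) = 3 - 3*h (P(h) = -3*(-1 + h) = 3 - 3*h)
1/(-36744 + Z(-265, P(R))) = 1/(-36744 + (62 - 265)) = 1/(-36744 - 203) = 1/(-36947) = -1/36947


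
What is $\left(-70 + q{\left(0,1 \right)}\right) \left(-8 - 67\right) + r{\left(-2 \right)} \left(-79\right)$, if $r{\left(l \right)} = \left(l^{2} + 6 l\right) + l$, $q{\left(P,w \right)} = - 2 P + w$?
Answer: $5965$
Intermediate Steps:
$q{\left(P,w \right)} = w - 2 P$
$r{\left(l \right)} = l^{2} + 7 l$
$\left(-70 + q{\left(0,1 \right)}\right) \left(-8 - 67\right) + r{\left(-2 \right)} \left(-79\right) = \left(-70 + \left(1 - 0\right)\right) \left(-8 - 67\right) + - 2 \left(7 - 2\right) \left(-79\right) = \left(-70 + \left(1 + 0\right)\right) \left(-75\right) + \left(-2\right) 5 \left(-79\right) = \left(-70 + 1\right) \left(-75\right) - -790 = \left(-69\right) \left(-75\right) + 790 = 5175 + 790 = 5965$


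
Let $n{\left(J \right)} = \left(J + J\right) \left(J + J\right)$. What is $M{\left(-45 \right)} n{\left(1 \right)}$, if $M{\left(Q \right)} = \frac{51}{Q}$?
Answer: $- \frac{68}{15} \approx -4.5333$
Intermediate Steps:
$n{\left(J \right)} = 4 J^{2}$ ($n{\left(J \right)} = 2 J 2 J = 4 J^{2}$)
$M{\left(-45 \right)} n{\left(1 \right)} = \frac{51}{-45} \cdot 4 \cdot 1^{2} = 51 \left(- \frac{1}{45}\right) 4 \cdot 1 = \left(- \frac{17}{15}\right) 4 = - \frac{68}{15}$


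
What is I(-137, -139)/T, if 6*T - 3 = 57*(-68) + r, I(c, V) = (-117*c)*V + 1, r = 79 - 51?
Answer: 2673636/769 ≈ 3476.8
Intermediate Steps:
r = 28
I(c, V) = 1 - 117*V*c (I(c, V) = -117*V*c + 1 = 1 - 117*V*c)
T = -3845/6 (T = 1/2 + (57*(-68) + 28)/6 = 1/2 + (-3876 + 28)/6 = 1/2 + (1/6)*(-3848) = 1/2 - 1924/3 = -3845/6 ≈ -640.83)
I(-137, -139)/T = (1 - 117*(-139)*(-137))/(-3845/6) = (1 - 2228031)*(-6/3845) = -2228030*(-6/3845) = 2673636/769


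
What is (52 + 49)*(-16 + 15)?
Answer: -101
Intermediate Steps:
(52 + 49)*(-16 + 15) = 101*(-1) = -101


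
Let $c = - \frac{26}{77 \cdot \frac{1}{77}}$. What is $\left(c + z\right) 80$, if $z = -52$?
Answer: $-6240$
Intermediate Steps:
$c = -26$ ($c = - \frac{26}{77 \cdot \frac{1}{77}} = - \frac{26}{1} = \left(-26\right) 1 = -26$)
$\left(c + z\right) 80 = \left(-26 - 52\right) 80 = \left(-78\right) 80 = -6240$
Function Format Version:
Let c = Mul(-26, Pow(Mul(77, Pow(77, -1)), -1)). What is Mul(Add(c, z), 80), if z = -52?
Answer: -6240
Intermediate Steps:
c = -26 (c = Mul(-26, Pow(Mul(77, Rational(1, 77)), -1)) = Mul(-26, Pow(1, -1)) = Mul(-26, 1) = -26)
Mul(Add(c, z), 80) = Mul(Add(-26, -52), 80) = Mul(-78, 80) = -6240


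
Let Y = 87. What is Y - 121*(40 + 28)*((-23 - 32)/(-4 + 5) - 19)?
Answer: 608959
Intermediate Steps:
Y - 121*(40 + 28)*((-23 - 32)/(-4 + 5) - 19) = 87 - 121*(40 + 28)*((-23 - 32)/(-4 + 5) - 19) = 87 - 8228*(-55/1 - 19) = 87 - 8228*(-55*1 - 19) = 87 - 8228*(-55 - 19) = 87 - 8228*(-74) = 87 - 121*(-5032) = 87 + 608872 = 608959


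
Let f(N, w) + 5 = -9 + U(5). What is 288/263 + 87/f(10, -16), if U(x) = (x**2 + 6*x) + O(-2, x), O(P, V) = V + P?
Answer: 35553/11572 ≈ 3.0723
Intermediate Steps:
O(P, V) = P + V
U(x) = -2 + x**2 + 7*x (U(x) = (x**2 + 6*x) + (-2 + x) = -2 + x**2 + 7*x)
f(N, w) = 44 (f(N, w) = -5 + (-9 + (-2 + 5**2 + 7*5)) = -5 + (-9 + (-2 + 25 + 35)) = -5 + (-9 + 58) = -5 + 49 = 44)
288/263 + 87/f(10, -16) = 288/263 + 87/44 = 35553/11572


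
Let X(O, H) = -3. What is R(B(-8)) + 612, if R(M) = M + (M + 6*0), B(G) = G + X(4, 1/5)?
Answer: 590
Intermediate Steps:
B(G) = -3 + G (B(G) = G - 3 = -3 + G)
R(M) = 2*M (R(M) = M + (M + 0) = M + M = 2*M)
R(B(-8)) + 612 = 2*(-3 - 8) + 612 = 2*(-11) + 612 = -22 + 612 = 590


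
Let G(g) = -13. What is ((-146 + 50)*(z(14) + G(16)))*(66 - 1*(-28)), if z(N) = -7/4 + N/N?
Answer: 124080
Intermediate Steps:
z(N) = -¾ (z(N) = -7*¼ + 1 = -7/4 + 1 = -¾)
((-146 + 50)*(z(14) + G(16)))*(66 - 1*(-28)) = ((-146 + 50)*(-¾ - 13))*(66 - 1*(-28)) = (-96*(-55/4))*(66 + 28) = 1320*94 = 124080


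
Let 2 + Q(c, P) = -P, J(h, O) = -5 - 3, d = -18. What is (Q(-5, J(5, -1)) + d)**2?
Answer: 144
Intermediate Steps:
J(h, O) = -8
Q(c, P) = -2 - P
(Q(-5, J(5, -1)) + d)**2 = ((-2 - 1*(-8)) - 18)**2 = ((-2 + 8) - 18)**2 = (6 - 18)**2 = (-12)**2 = 144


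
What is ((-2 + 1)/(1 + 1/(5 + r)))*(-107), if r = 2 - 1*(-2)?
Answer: 963/10 ≈ 96.300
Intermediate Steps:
r = 4 (r = 2 + 2 = 4)
((-2 + 1)/(1 + 1/(5 + r)))*(-107) = ((-2 + 1)/(1 + 1/(5 + 4)))*(-107) = -1/(1 + 1/9)*(-107) = -1/(1 + ⅑)*(-107) = -1/10/9*(-107) = -1*9/10*(-107) = -9/10*(-107) = 963/10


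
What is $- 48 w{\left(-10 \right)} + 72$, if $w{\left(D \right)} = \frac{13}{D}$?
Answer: $\frac{672}{5} \approx 134.4$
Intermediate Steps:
$- 48 w{\left(-10 \right)} + 72 = - 48 \frac{13}{-10} + 72 = - 48 \cdot 13 \left(- \frac{1}{10}\right) + 72 = \left(-48\right) \left(- \frac{13}{10}\right) + 72 = \frac{312}{5} + 72 = \frac{672}{5}$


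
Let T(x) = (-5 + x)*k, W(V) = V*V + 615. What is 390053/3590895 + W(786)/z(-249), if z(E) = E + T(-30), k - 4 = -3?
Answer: -2220538192793/1019814180 ≈ -2177.4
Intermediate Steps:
k = 1 (k = 4 - 3 = 1)
W(V) = 615 + V² (W(V) = V² + 615 = 615 + V²)
T(x) = -5 + x (T(x) = (-5 + x)*1 = -5 + x)
z(E) = -35 + E (z(E) = E + (-5 - 30) = E - 35 = -35 + E)
390053/3590895 + W(786)/z(-249) = 390053/3590895 + (615 + 786²)/(-35 - 249) = 390053*(1/3590895) + (615 + 617796)/(-284) = 390053/3590895 + 618411*(-1/284) = 390053/3590895 - 618411/284 = -2220538192793/1019814180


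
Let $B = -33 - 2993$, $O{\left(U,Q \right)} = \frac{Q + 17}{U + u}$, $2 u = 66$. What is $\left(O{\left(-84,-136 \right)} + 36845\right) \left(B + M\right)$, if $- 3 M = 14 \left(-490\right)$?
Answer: $- \frac{245182156}{9} \approx -2.7242 \cdot 10^{7}$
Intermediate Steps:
$u = 33$ ($u = \frac{1}{2} \cdot 66 = 33$)
$O{\left(U,Q \right)} = \frac{17 + Q}{33 + U}$ ($O{\left(U,Q \right)} = \frac{Q + 17}{U + 33} = \frac{17 + Q}{33 + U}$)
$M = \frac{6860}{3}$ ($M = - \frac{14 \left(-490\right)}{3} = \left(- \frac{1}{3}\right) \left(-6860\right) = \frac{6860}{3} \approx 2286.7$)
$B = -3026$ ($B = -33 - 2993 = -3026$)
$\left(O{\left(-84,-136 \right)} + 36845\right) \left(B + M\right) = \left(\frac{17 - 136}{33 - 84} + 36845\right) \left(-3026 + \frac{6860}{3}\right) = \left(\frac{1}{-51} \left(-119\right) + 36845\right) \left(- \frac{2218}{3}\right) = \left(\left(- \frac{1}{51}\right) \left(-119\right) + 36845\right) \left(- \frac{2218}{3}\right) = \left(\frac{7}{3} + 36845\right) \left(- \frac{2218}{3}\right) = \frac{110542}{3} \left(- \frac{2218}{3}\right) = - \frac{245182156}{9}$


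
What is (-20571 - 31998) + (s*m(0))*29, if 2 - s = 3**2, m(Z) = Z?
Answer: -52569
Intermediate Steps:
s = -7 (s = 2 - 1*3**2 = 2 - 1*9 = 2 - 9 = -7)
(-20571 - 31998) + (s*m(0))*29 = (-20571 - 31998) - 7*0*29 = -52569 + 0*29 = -52569 + 0 = -52569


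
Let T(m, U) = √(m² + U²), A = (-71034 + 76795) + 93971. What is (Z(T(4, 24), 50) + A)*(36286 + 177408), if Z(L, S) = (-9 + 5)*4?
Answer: 21308710904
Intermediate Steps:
A = 99732 (A = 5761 + 93971 = 99732)
T(m, U) = √(U² + m²)
Z(L, S) = -16 (Z(L, S) = -4*4 = -16)
(Z(T(4, 24), 50) + A)*(36286 + 177408) = (-16 + 99732)*(36286 + 177408) = 99716*213694 = 21308710904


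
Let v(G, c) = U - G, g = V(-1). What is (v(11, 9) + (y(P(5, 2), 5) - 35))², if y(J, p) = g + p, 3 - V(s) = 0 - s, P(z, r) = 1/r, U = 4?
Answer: 1225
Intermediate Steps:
V(s) = 3 + s (V(s) = 3 - (0 - s) = 3 - (-1)*s = 3 + s)
g = 2 (g = 3 - 1 = 2)
y(J, p) = 2 + p
v(G, c) = 4 - G
(v(11, 9) + (y(P(5, 2), 5) - 35))² = ((4 - 1*11) + ((2 + 5) - 35))² = ((4 - 11) + (7 - 35))² = (-7 - 28)² = (-35)² = 1225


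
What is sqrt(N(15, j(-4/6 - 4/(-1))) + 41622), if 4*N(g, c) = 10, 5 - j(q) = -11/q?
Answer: sqrt(166498)/2 ≈ 204.02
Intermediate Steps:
j(q) = 5 + 11/q (j(q) = 5 - (-11)/q = 5 + 11/q)
N(g, c) = 5/2 (N(g, c) = (1/4)*10 = 5/2)
sqrt(N(15, j(-4/6 - 4/(-1))) + 41622) = sqrt(5/2 + 41622) = sqrt(83249/2) = sqrt(166498)/2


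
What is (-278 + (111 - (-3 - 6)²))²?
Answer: 61504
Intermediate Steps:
(-278 + (111 - (-3 - 6)²))² = (-278 + (111 - 1*(-9)²))² = (-278 + (111 - 1*81))² = (-278 + (111 - 81))² = (-278 + 30)² = (-248)² = 61504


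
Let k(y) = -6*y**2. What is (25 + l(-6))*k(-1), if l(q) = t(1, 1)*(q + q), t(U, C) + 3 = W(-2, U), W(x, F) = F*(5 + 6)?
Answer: 426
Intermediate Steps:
W(x, F) = 11*F (W(x, F) = F*11 = 11*F)
t(U, C) = -3 + 11*U
l(q) = 16*q (l(q) = (-3 + 11*1)*(q + q) = (-3 + 11)*(2*q) = 8*(2*q) = 16*q)
(25 + l(-6))*k(-1) = (25 + 16*(-6))*(-6*(-1)**2) = (25 - 96)*(-6*1) = -71*(-6) = 426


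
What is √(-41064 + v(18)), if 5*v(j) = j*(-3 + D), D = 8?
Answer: I*√41046 ≈ 202.6*I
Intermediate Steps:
v(j) = j (v(j) = (j*(-3 + 8))/5 = (j*5)/5 = (5*j)/5 = j)
√(-41064 + v(18)) = √(-41064 + 18) = √(-41046) = I*√41046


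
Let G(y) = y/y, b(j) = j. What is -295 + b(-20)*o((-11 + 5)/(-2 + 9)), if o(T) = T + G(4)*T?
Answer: -1825/7 ≈ -260.71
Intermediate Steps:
G(y) = 1
o(T) = 2*T (o(T) = T + 1*T = T + T = 2*T)
-295 + b(-20)*o((-11 + 5)/(-2 + 9)) = -295 - 40*(-11 + 5)/(-2 + 9) = -295 - 40*(-6/7) = -295 - 40*(-6*⅐) = -295 - 40*(-6)/7 = -295 - 20*(-12/7) = -295 + 240/7 = -1825/7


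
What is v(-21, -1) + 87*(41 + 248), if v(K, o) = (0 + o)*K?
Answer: 25164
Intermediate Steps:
v(K, o) = K*o (v(K, o) = o*K = K*o)
v(-21, -1) + 87*(41 + 248) = -21*(-1) + 87*(41 + 248) = 21 + 87*289 = 21 + 25143 = 25164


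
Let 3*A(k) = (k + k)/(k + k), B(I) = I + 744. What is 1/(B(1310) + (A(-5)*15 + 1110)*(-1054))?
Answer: -1/1173156 ≈ -8.5240e-7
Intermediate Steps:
B(I) = 744 + I
A(k) = ⅓ (A(k) = ((k + k)/(k + k))/3 = ((2*k)/((2*k)))/3 = ((2*k)*(1/(2*k)))/3 = (⅓)*1 = ⅓)
1/(B(1310) + (A(-5)*15 + 1110)*(-1054)) = 1/((744 + 1310) + ((⅓)*15 + 1110)*(-1054)) = 1/(2054 + (5 + 1110)*(-1054)) = 1/(2054 + 1115*(-1054)) = 1/(2054 - 1175210) = 1/(-1173156) = -1/1173156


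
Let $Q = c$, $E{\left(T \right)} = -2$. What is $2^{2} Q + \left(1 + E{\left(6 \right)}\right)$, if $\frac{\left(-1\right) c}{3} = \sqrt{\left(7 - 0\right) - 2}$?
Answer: $-1 - 12 \sqrt{5} \approx -27.833$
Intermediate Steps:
$c = - 3 \sqrt{5}$ ($c = - 3 \sqrt{\left(7 - 0\right) - 2} = - 3 \sqrt{\left(7 + 0\right) - 2} = - 3 \sqrt{7 - 2} = - 3 \sqrt{5} \approx -6.7082$)
$Q = - 3 \sqrt{5} \approx -6.7082$
$2^{2} Q + \left(1 + E{\left(6 \right)}\right) = 2^{2} \left(- 3 \sqrt{5}\right) + \left(1 - 2\right) = 4 \left(- 3 \sqrt{5}\right) - 1 = - 12 \sqrt{5} - 1 = -1 - 12 \sqrt{5}$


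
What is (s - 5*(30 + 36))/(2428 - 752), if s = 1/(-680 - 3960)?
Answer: -1531201/7776640 ≈ -0.19690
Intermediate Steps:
s = -1/4640 (s = 1/(-4640) = -1/4640 ≈ -0.00021552)
(s - 5*(30 + 36))/(2428 - 752) = (-1/4640 - 5*(30 + 36))/(2428 - 752) = (-1/4640 - 5*66)/1676 = (-1/4640 - 330)*(1/1676) = -1531201/4640*1/1676 = -1531201/7776640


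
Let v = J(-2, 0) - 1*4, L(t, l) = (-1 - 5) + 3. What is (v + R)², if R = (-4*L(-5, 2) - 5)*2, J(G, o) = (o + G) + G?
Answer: 36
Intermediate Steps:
L(t, l) = -3 (L(t, l) = -6 + 3 = -3)
J(G, o) = o + 2*G (J(G, o) = (G + o) + G = o + 2*G)
v = -8 (v = (0 + 2*(-2)) - 1*4 = (0 - 4) - 4 = -4 - 4 = -8)
R = 14 (R = (-4*(-3) - 5)*2 = (12 - 5)*2 = 7*2 = 14)
(v + R)² = (-8 + 14)² = 6² = 36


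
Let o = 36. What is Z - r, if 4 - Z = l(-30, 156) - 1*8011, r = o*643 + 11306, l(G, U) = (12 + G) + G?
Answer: -26391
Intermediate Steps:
l(G, U) = 12 + 2*G
r = 34454 (r = 36*643 + 11306 = 23148 + 11306 = 34454)
Z = 8063 (Z = 4 - ((12 + 2*(-30)) - 1*8011) = 4 - ((12 - 60) - 8011) = 4 - (-48 - 8011) = 4 - 1*(-8059) = 4 + 8059 = 8063)
Z - r = 8063 - 1*34454 = 8063 - 34454 = -26391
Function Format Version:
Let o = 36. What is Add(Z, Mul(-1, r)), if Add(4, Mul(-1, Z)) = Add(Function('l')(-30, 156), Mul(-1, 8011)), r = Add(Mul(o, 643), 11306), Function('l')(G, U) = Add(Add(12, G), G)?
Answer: -26391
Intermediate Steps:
Function('l')(G, U) = Add(12, Mul(2, G))
r = 34454 (r = Add(Mul(36, 643), 11306) = Add(23148, 11306) = 34454)
Z = 8063 (Z = Add(4, Mul(-1, Add(Add(12, Mul(2, -30)), Mul(-1, 8011)))) = Add(4, Mul(-1, Add(Add(12, -60), -8011))) = Add(4, Mul(-1, Add(-48, -8011))) = Add(4, Mul(-1, -8059)) = Add(4, 8059) = 8063)
Add(Z, Mul(-1, r)) = Add(8063, Mul(-1, 34454)) = Add(8063, -34454) = -26391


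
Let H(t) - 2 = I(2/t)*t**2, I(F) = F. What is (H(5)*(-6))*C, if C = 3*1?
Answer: -216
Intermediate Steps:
H(t) = 2 + 2*t (H(t) = 2 + (2/t)*t**2 = 2 + 2*t)
C = 3
(H(5)*(-6))*C = ((2 + 2*5)*(-6))*3 = ((2 + 10)*(-6))*3 = (12*(-6))*3 = -72*3 = -216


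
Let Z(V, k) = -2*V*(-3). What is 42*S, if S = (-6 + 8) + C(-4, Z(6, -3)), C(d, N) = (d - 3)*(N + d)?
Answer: -9324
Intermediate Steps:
Z(V, k) = 6*V
C(d, N) = (-3 + d)*(N + d)
S = -222 (S = (-6 + 8) + ((-4)² - 18*6 - 3*(-4) + (6*6)*(-4)) = 2 + (16 - 3*36 + 12 + 36*(-4)) = 2 + (16 - 108 + 12 - 144) = 2 - 224 = -222)
42*S = 42*(-222) = -9324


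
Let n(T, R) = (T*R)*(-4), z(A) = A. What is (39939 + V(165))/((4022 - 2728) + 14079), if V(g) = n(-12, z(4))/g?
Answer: 2196709/845515 ≈ 2.5981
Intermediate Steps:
n(T, R) = -4*R*T (n(T, R) = (R*T)*(-4) = -4*R*T)
V(g) = 192/g (V(g) = (-4*4*(-12))/g = 192/g)
(39939 + V(165))/((4022 - 2728) + 14079) = (39939 + 192/165)/((4022 - 2728) + 14079) = (39939 + 192*(1/165))/(1294 + 14079) = (39939 + 64/55)/15373 = (2196709/55)*(1/15373) = 2196709/845515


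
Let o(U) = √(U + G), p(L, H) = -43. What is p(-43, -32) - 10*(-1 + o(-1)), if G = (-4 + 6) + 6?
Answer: -33 - 10*√7 ≈ -59.458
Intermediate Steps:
G = 8 (G = 2 + 6 = 8)
o(U) = √(8 + U) (o(U) = √(U + 8) = √(8 + U))
p(-43, -32) - 10*(-1 + o(-1)) = -43 - 10*(-1 + √(8 - 1)) = -43 - 10*(-1 + √7) = -43 + (10 - 10*√7) = -33 - 10*√7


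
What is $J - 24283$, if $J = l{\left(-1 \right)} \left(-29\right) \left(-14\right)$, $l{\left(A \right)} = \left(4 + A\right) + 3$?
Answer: $-21847$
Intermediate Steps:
$l{\left(A \right)} = 7 + A$
$J = 2436$ ($J = \left(7 - 1\right) \left(-29\right) \left(-14\right) = 6 \left(-29\right) \left(-14\right) = \left(-174\right) \left(-14\right) = 2436$)
$J - 24283 = 2436 - 24283 = -21847$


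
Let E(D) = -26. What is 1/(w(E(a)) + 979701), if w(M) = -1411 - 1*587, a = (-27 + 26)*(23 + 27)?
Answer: 1/977703 ≈ 1.0228e-6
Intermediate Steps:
a = -50 (a = -1*50 = -50)
w(M) = -1998 (w(M) = -1411 - 587 = -1998)
1/(w(E(a)) + 979701) = 1/(-1998 + 979701) = 1/977703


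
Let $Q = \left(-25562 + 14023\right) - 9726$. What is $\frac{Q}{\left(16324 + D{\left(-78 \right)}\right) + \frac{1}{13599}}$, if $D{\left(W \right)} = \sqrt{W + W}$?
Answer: $- \frac{12839139521944119}{9855924627196577} + \frac{1573038405306 i \sqrt{39}}{9855924627196577} \approx -1.3027 + 0.00099672 i$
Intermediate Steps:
$D{\left(W \right)} = \sqrt{2} \sqrt{W}$ ($D{\left(W \right)} = \sqrt{2 W} = \sqrt{2} \sqrt{W}$)
$Q = -21265$ ($Q = -11539 - 9726 = -21265$)
$\frac{Q}{\left(16324 + D{\left(-78 \right)}\right) + \frac{1}{13599}} = - \frac{21265}{\left(16324 + \sqrt{2} \sqrt{-78}\right) + \frac{1}{13599}} = - \frac{21265}{\left(16324 + \sqrt{2} i \sqrt{78}\right) + \frac{1}{13599}} = - \frac{21265}{\left(16324 + 2 i \sqrt{39}\right) + \frac{1}{13599}} = - \frac{21265}{\frac{221990077}{13599} + 2 i \sqrt{39}}$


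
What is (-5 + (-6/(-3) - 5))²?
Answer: 64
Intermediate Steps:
(-5 + (-6/(-3) - 5))² = (-5 + (-6*(-⅓) - 5))² = (-5 + (2 - 5))² = (-5 - 3)² = (-8)² = 64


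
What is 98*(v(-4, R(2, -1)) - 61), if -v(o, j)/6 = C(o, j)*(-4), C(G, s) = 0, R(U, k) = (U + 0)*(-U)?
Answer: -5978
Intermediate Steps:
R(U, k) = -U² (R(U, k) = U*(-U) = -U²)
v(o, j) = 0 (v(o, j) = -0*(-4) = -6*0 = 0)
98*(v(-4, R(2, -1)) - 61) = 98*(0 - 61) = 98*(-61) = -5978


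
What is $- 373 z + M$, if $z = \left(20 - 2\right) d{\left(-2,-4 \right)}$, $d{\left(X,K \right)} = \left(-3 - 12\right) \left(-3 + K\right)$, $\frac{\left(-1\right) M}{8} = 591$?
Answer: $-709698$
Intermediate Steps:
$M = -4728$ ($M = \left(-8\right) 591 = -4728$)
$d{\left(X,K \right)} = 45 - 15 K$ ($d{\left(X,K \right)} = \left(-3 - 12\right) \left(-3 + K\right) = - 15 \left(-3 + K\right) = 45 - 15 K$)
$z = 1890$ ($z = \left(20 - 2\right) \left(45 - -60\right) = 18 \left(45 + 60\right) = 18 \cdot 105 = 1890$)
$- 373 z + M = \left(-373\right) 1890 - 4728 = -704970 - 4728 = -709698$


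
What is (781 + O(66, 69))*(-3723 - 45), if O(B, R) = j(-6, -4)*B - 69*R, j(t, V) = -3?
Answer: 15742704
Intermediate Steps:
O(B, R) = -69*R - 3*B (O(B, R) = -3*B - 69*R = -69*R - 3*B)
(781 + O(66, 69))*(-3723 - 45) = (781 + (-69*69 - 3*66))*(-3723 - 45) = (781 + (-4761 - 198))*(-3768) = (781 - 4959)*(-3768) = -4178*(-3768) = 15742704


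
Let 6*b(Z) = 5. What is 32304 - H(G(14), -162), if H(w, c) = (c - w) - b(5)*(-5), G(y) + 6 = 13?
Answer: 194813/6 ≈ 32469.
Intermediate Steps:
G(y) = 7 (G(y) = -6 + 13 = 7)
b(Z) = ⅚ (b(Z) = (⅙)*5 = ⅚)
H(w, c) = 25/6 + c - w (H(w, c) = (c - w) - 5*(-5)/6 = (c - w) - 1*(-25/6) = (c - w) + 25/6 = 25/6 + c - w)
32304 - H(G(14), -162) = 32304 - (25/6 - 162 - 1*7) = 32304 - (25/6 - 162 - 7) = 32304 - 1*(-989/6) = 32304 + 989/6 = 194813/6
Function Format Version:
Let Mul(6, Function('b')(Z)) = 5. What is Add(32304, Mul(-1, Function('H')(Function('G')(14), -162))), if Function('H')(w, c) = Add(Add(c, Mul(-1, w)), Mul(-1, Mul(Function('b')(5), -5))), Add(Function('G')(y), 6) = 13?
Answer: Rational(194813, 6) ≈ 32469.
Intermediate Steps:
Function('G')(y) = 7 (Function('G')(y) = Add(-6, 13) = 7)
Function('b')(Z) = Rational(5, 6) (Function('b')(Z) = Mul(Rational(1, 6), 5) = Rational(5, 6))
Function('H')(w, c) = Add(Rational(25, 6), c, Mul(-1, w)) (Function('H')(w, c) = Add(Add(c, Mul(-1, w)), Mul(-1, Mul(Rational(5, 6), -5))) = Add(Add(c, Mul(-1, w)), Mul(-1, Rational(-25, 6))) = Add(Add(c, Mul(-1, w)), Rational(25, 6)) = Add(Rational(25, 6), c, Mul(-1, w)))
Add(32304, Mul(-1, Function('H')(Function('G')(14), -162))) = Add(32304, Mul(-1, Add(Rational(25, 6), -162, Mul(-1, 7)))) = Add(32304, Mul(-1, Add(Rational(25, 6), -162, -7))) = Add(32304, Mul(-1, Rational(-989, 6))) = Add(32304, Rational(989, 6)) = Rational(194813, 6)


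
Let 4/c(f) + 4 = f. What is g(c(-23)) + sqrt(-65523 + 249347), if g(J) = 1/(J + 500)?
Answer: 27/13496 + 4*sqrt(11489) ≈ 428.75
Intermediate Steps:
c(f) = 4/(-4 + f)
g(J) = 1/(500 + J)
g(c(-23)) + sqrt(-65523 + 249347) = 1/(500 + 4/(-4 - 23)) + sqrt(-65523 + 249347) = 1/(500 + 4/(-27)) + sqrt(183824) = 1/(500 + 4*(-1/27)) + 4*sqrt(11489) = 1/(500 - 4/27) + 4*sqrt(11489) = 1/(13496/27) + 4*sqrt(11489) = 27/13496 + 4*sqrt(11489)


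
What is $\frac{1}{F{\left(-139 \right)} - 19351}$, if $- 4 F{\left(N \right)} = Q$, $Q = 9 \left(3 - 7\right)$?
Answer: $- \frac{1}{19342} \approx -5.1701 \cdot 10^{-5}$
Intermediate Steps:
$Q = -36$ ($Q = 9 \left(-4\right) = -36$)
$F{\left(N \right)} = 9$ ($F{\left(N \right)} = \left(- \frac{1}{4}\right) \left(-36\right) = 9$)
$\frac{1}{F{\left(-139 \right)} - 19351} = \frac{1}{9 - 19351} = \frac{1}{-19342} = - \frac{1}{19342}$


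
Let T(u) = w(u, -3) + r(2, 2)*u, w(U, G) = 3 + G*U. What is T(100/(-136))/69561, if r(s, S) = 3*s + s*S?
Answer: -73/2365074 ≈ -3.0866e-5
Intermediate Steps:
r(s, S) = 3*s + S*s
T(u) = 3 + 7*u (T(u) = (3 - 3*u) + (2*(3 + 2))*u = (3 - 3*u) + (2*5)*u = (3 - 3*u) + 10*u = 3 + 7*u)
T(100/(-136))/69561 = (3 + 7*(100/(-136)))/69561 = (3 + 7*(100*(-1/136)))*(1/69561) = (3 + 7*(-25/34))*(1/69561) = (3 - 175/34)*(1/69561) = -73/34*1/69561 = -73/2365074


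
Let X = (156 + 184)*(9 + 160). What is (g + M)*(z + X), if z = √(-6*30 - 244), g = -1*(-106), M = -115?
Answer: -517140 - 18*I*√106 ≈ -5.1714e+5 - 185.32*I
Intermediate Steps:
g = 106
z = 2*I*√106 (z = √(-180 - 244) = √(-424) = 2*I*√106 ≈ 20.591*I)
X = 57460 (X = 340*169 = 57460)
(g + M)*(z + X) = (106 - 115)*(2*I*√106 + 57460) = -9*(57460 + 2*I*√106) = -517140 - 18*I*√106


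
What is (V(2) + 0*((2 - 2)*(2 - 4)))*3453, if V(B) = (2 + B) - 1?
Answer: 10359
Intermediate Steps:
V(B) = 1 + B
(V(2) + 0*((2 - 2)*(2 - 4)))*3453 = ((1 + 2) + 0*((2 - 2)*(2 - 4)))*3453 = (3 + 0*(0*(-2)))*3453 = (3 + 0*0)*3453 = (3 + 0)*3453 = 3*3453 = 10359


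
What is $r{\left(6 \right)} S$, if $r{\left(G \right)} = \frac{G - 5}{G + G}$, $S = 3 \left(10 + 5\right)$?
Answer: $\frac{15}{4} \approx 3.75$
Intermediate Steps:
$S = 45$ ($S = 3 \cdot 15 = 45$)
$r{\left(G \right)} = \frac{-5 + G}{2 G}$
$r{\left(6 \right)} S = \frac{-5 + 6}{2 \cdot 6} \cdot 45 = \frac{1}{2} \cdot \frac{1}{6} \cdot 1 \cdot 45 = \frac{1}{12} \cdot 45 = \frac{15}{4}$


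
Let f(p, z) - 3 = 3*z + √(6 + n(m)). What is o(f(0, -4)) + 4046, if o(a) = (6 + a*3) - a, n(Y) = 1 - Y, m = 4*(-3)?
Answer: 4034 + 2*√19 ≈ 4042.7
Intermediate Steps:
m = -12
f(p, z) = 3 + √19 + 3*z (f(p, z) = 3 + (3*z + √(6 + (1 - 1*(-12)))) = 3 + (3*z + √(6 + (1 + 12))) = 3 + (3*z + √(6 + 13)) = 3 + (3*z + √19) = 3 + (√19 + 3*z) = 3 + √19 + 3*z)
o(a) = 6 + 2*a (o(a) = (6 + 3*a) - a = 6 + 2*a)
o(f(0, -4)) + 4046 = (6 + 2*(3 + √19 + 3*(-4))) + 4046 = (6 + 2*(3 + √19 - 12)) + 4046 = (6 + 2*(-9 + √19)) + 4046 = (6 + (-18 + 2*√19)) + 4046 = (-12 + 2*√19) + 4046 = 4034 + 2*√19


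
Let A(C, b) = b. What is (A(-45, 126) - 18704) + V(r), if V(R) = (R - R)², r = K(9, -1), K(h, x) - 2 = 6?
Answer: -18578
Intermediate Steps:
K(h, x) = 8 (K(h, x) = 2 + 6 = 8)
r = 8
V(R) = 0 (V(R) = 0² = 0)
(A(-45, 126) - 18704) + V(r) = (126 - 18704) + 0 = -18578 + 0 = -18578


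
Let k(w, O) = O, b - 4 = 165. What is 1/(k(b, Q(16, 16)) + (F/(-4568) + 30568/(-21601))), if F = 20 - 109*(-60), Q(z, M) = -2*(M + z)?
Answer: -12334171/824554092 ≈ -0.014959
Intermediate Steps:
Q(z, M) = -2*M - 2*z
F = 6560 (F = 20 + 6540 = 6560)
b = 169 (b = 4 + 165 = 169)
1/(k(b, Q(16, 16)) + (F/(-4568) + 30568/(-21601))) = 1/((-2*16 - 2*16) + (6560/(-4568) + 30568/(-21601))) = 1/((-32 - 32) + (6560*(-1/4568) + 30568*(-1/21601))) = 1/(-64 + (-820/571 - 30568/21601)) = 1/(-64 - 35167148/12334171) = 1/(-824554092/12334171) = -12334171/824554092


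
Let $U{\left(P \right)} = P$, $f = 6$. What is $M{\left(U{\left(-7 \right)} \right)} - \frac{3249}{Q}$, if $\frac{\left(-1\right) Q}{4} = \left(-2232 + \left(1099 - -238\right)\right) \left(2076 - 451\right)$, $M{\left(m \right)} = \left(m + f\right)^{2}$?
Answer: $\frac{5814251}{5817500} \approx 0.99944$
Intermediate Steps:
$M{\left(m \right)} = \left(6 + m\right)^{2}$ ($M{\left(m \right)} = \left(m + 6\right)^{2} = \left(6 + m\right)^{2}$)
$Q = 5817500$ ($Q = - 4 \left(-2232 + \left(1099 - -238\right)\right) \left(2076 - 451\right) = - 4 \left(-2232 + \left(1099 + 238\right)\right) 1625 = - 4 \left(-2232 + 1337\right) 1625 = - 4 \left(\left(-895\right) 1625\right) = \left(-4\right) \left(-1454375\right) = 5817500$)
$M{\left(U{\left(-7 \right)} \right)} - \frac{3249}{Q} = \left(6 - 7\right)^{2} - \frac{3249}{5817500} = \left(-1\right)^{2} - 3249 \cdot \frac{1}{5817500} = 1 - \frac{3249}{5817500} = \frac{5814251}{5817500}$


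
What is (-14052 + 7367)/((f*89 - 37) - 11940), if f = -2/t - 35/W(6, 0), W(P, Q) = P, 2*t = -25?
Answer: 1002750/1872289 ≈ 0.53557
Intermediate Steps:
t = -25/2 (t = (½)*(-25) = -25/2 ≈ -12.500)
f = -851/150 (f = -2/(-25/2) - 35/6 = -2*(-2/25) - 35*⅙ = 4/25 - 35/6 = -851/150 ≈ -5.6733)
(-14052 + 7367)/((f*89 - 37) - 11940) = (-14052 + 7367)/((-851/150*89 - 37) - 11940) = -6685/((-75739/150 - 37) - 11940) = -6685/(-81289/150 - 11940) = -6685/(-1872289/150) = -6685*(-150/1872289) = 1002750/1872289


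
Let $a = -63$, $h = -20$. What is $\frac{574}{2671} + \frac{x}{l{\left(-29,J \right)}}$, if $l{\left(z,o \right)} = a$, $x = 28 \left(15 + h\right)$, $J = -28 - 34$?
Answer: $\frac{58586}{24039} \approx 2.4371$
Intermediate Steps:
$J = -62$ ($J = -28 - 34 = -62$)
$x = -140$ ($x = 28 \left(15 - 20\right) = 28 \left(-5\right) = -140$)
$l{\left(z,o \right)} = -63$
$\frac{574}{2671} + \frac{x}{l{\left(-29,J \right)}} = \frac{574}{2671} - \frac{140}{-63} = 574 \cdot \frac{1}{2671} - - \frac{20}{9} = \frac{574}{2671} + \frac{20}{9} = \frac{58586}{24039}$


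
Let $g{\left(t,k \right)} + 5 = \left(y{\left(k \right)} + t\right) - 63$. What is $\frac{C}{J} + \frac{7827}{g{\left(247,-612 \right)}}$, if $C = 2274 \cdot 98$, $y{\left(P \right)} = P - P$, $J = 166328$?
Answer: $\frac{335434941}{7443178} \approx 45.066$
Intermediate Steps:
$y{\left(P \right)} = 0$
$g{\left(t,k \right)} = -68 + t$ ($g{\left(t,k \right)} = -5 + \left(\left(0 + t\right) - 63\right) = -5 + \left(t - 63\right) = -5 + \left(-63 + t\right) = -68 + t$)
$C = 222852$
$\frac{C}{J} + \frac{7827}{g{\left(247,-612 \right)}} = \frac{222852}{166328} + \frac{7827}{-68 + 247} = 222852 \cdot \frac{1}{166328} + \frac{7827}{179} = \frac{55713}{41582} + 7827 \cdot \frac{1}{179} = \frac{55713}{41582} + \frac{7827}{179} = \frac{335434941}{7443178}$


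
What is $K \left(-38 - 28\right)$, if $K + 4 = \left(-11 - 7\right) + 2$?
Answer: $1320$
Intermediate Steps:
$K = -20$ ($K = -4 + \left(\left(-11 - 7\right) + 2\right) = -4 + \left(-18 + 2\right) = -4 - 16 = -20$)
$K \left(-38 - 28\right) = - 20 \left(-38 - 28\right) = \left(-20\right) \left(-66\right) = 1320$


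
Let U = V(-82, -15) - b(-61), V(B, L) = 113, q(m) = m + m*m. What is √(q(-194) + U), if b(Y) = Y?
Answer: 4*√2351 ≈ 193.95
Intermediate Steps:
q(m) = m + m²
U = 174 (U = 113 - 1*(-61) = 113 + 61 = 174)
√(q(-194) + U) = √(-194*(1 - 194) + 174) = √(-194*(-193) + 174) = √(37442 + 174) = √37616 = 4*√2351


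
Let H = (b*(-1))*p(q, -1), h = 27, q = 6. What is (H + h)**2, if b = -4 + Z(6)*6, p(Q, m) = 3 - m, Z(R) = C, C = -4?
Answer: 19321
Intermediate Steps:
Z(R) = -4
b = -28 (b = -4 - 4*6 = -4 - 24 = -28)
H = 112 (H = (-28*(-1))*(3 - 1*(-1)) = 28*(3 + 1) = 28*4 = 112)
(H + h)**2 = (112 + 27)**2 = 139**2 = 19321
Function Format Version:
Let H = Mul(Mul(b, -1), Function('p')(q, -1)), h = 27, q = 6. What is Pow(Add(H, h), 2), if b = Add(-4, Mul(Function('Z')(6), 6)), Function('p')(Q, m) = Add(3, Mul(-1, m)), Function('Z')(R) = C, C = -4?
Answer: 19321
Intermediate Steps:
Function('Z')(R) = -4
b = -28 (b = Add(-4, Mul(-4, 6)) = Add(-4, -24) = -28)
H = 112 (H = Mul(Mul(-28, -1), Add(3, Mul(-1, -1))) = Mul(28, Add(3, 1)) = Mul(28, 4) = 112)
Pow(Add(H, h), 2) = Pow(Add(112, 27), 2) = Pow(139, 2) = 19321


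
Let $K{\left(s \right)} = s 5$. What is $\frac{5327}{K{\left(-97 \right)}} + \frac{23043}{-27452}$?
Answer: $- \frac{157412659}{13314220} \approx -11.823$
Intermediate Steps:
$K{\left(s \right)} = 5 s$
$\frac{5327}{K{\left(-97 \right)}} + \frac{23043}{-27452} = \frac{5327}{5 \left(-97\right)} + \frac{23043}{-27452} = \frac{5327}{-485} + 23043 \left(- \frac{1}{27452}\right) = 5327 \left(- \frac{1}{485}\right) - \frac{23043}{27452} = - \frac{5327}{485} - \frac{23043}{27452} = - \frac{157412659}{13314220}$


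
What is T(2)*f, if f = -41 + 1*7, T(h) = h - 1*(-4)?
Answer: -204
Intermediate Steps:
T(h) = 4 + h (T(h) = h + 4 = 4 + h)
f = -34 (f = -41 + 7 = -34)
T(2)*f = (4 + 2)*(-34) = 6*(-34) = -204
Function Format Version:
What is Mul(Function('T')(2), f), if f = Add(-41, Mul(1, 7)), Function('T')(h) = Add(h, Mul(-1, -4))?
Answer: -204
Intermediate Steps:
Function('T')(h) = Add(4, h) (Function('T')(h) = Add(h, 4) = Add(4, h))
f = -34 (f = Add(-41, 7) = -34)
Mul(Function('T')(2), f) = Mul(Add(4, 2), -34) = Mul(6, -34) = -204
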